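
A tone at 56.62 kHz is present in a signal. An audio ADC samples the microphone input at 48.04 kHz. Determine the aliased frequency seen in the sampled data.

8.58 kHz

56.62 kHz mod fs = 8.58 kHz.
8.58 kHz ≤ fs/2 = 24.02 kHz, appears at 8.58 kHz.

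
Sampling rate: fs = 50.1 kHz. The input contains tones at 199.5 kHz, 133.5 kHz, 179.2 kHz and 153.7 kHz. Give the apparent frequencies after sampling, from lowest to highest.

0.9 kHz, 3.4 kHz, 16.8 kHz, 21.2 kHz

fs/2 = 25.05 kHz.
199.5 kHz mod fs = 49.2 kHz.
49.2 kHz > fs/2 = 25.05 kHz, folds to fs − 49.2 kHz = 0.9 kHz.
133.5 kHz mod fs = 33.3 kHz.
33.3 kHz > fs/2 = 25.05 kHz, folds to fs − 33.3 kHz = 16.8 kHz.
179.2 kHz mod fs = 28.9 kHz.
28.9 kHz > fs/2 = 25.05 kHz, folds to fs − 28.9 kHz = 21.2 kHz.
153.7 kHz mod fs = 3.4 kHz.
3.4 kHz ≤ fs/2 = 25.05 kHz, appears at 3.4 kHz.
Distinct values: {0.9 kHz, 3.4 kHz, 16.8 kHz, 21.2 kHz}.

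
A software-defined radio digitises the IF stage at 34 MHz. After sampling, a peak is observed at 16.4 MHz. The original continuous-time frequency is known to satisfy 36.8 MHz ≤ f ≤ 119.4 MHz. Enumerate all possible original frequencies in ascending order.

50.4 MHz, 51.6 MHz, 84.4 MHz, 85.6 MHz, 118.4 MHz

Frequencies that alias to 16.4 MHz are k·fs ± 16.4 MHz for integer k ≥ 0.
k=0: 16.4 MHz.
k=1: 17.6 MHz, 50.4 MHz.
k=2: 51.6 MHz, 84.4 MHz.
k=3: 85.6 MHz, 118.4 MHz.
k=4: 119.6 MHz, 152.4 MHz.
Within [36.8 MHz, 119.4 MHz]: 50.4 MHz, 51.6 MHz, 84.4 MHz, 85.6 MHz, 118.4 MHz.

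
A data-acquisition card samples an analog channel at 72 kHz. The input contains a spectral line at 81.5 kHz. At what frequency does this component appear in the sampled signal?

81.5 kHz mod fs = 9.5 kHz.
9.5 kHz ≤ fs/2 = 36 kHz, appears at 9.5 kHz.

9.5 kHz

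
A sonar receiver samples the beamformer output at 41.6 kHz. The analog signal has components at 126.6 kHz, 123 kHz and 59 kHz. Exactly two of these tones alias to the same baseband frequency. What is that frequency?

1.8 kHz

fs/2 = 20.8 kHz.
126.6 kHz mod fs = 1.8 kHz.
1.8 kHz ≤ fs/2 = 20.8 kHz, appears at 1.8 kHz.
123 kHz mod fs = 39.8 kHz.
39.8 kHz > fs/2 = 20.8 kHz, folds to fs − 39.8 kHz = 1.8 kHz.
59 kHz mod fs = 17.4 kHz.
17.4 kHz ≤ fs/2 = 20.8 kHz, appears at 17.4 kHz.
123 kHz and 126.6 kHz both map to 1.8 kHz.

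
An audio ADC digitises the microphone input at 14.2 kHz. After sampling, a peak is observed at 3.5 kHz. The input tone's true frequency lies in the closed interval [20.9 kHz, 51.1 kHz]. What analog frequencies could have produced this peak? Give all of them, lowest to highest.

24.9 kHz, 31.9 kHz, 39.1 kHz, 46.1 kHz

Frequencies that alias to 3.5 kHz are k·fs ± 3.5 kHz for integer k ≥ 0.
k=0: 3.5 kHz.
k=1: 10.7 kHz, 17.7 kHz.
k=2: 24.9 kHz, 31.9 kHz.
k=3: 39.1 kHz, 46.1 kHz.
k=4: 53.3 kHz, 60.3 kHz.
Within [20.9 kHz, 51.1 kHz]: 24.9 kHz, 31.9 kHz, 39.1 kHz, 46.1 kHz.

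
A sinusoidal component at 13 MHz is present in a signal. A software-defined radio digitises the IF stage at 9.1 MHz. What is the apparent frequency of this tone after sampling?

13 MHz mod fs = 3.9 MHz.
3.9 MHz ≤ fs/2 = 4.55 MHz, appears at 3.9 MHz.

3.9 MHz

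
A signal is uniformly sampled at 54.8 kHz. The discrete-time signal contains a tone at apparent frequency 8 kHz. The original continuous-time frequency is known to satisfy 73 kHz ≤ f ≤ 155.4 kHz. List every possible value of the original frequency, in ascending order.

101.6 kHz, 117.6 kHz

Frequencies that alias to 8 kHz are k·fs ± 8 kHz for integer k ≥ 0.
k=0: 8 kHz.
k=1: 46.8 kHz, 62.8 kHz.
k=2: 101.6 kHz, 117.6 kHz.
k=3: 156.4 kHz, 172.4 kHz.
Within [73 kHz, 155.4 kHz]: 101.6 kHz, 117.6 kHz.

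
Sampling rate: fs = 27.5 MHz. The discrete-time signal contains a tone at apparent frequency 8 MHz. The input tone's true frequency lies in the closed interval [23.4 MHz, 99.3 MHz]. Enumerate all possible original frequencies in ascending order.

Frequencies that alias to 8 MHz are k·fs ± 8 MHz for integer k ≥ 0.
k=0: 8 MHz.
k=1: 19.5 MHz, 35.5 MHz.
k=2: 47 MHz, 63 MHz.
k=3: 74.5 MHz, 90.5 MHz.
k=4: 102 MHz, 118 MHz.
Within [23.4 MHz, 99.3 MHz]: 35.5 MHz, 47 MHz, 63 MHz, 74.5 MHz, 90.5 MHz.

35.5 MHz, 47 MHz, 63 MHz, 74.5 MHz, 90.5 MHz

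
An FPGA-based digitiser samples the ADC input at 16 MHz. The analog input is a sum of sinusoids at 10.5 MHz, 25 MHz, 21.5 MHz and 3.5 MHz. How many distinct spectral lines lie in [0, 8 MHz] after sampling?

fs/2 = 8 MHz.
10.5 MHz > fs/2 = 8 MHz, folds to fs − 10.5 MHz = 5.5 MHz.
25 MHz mod fs = 9 MHz.
9 MHz > fs/2 = 8 MHz, folds to fs − 9 MHz = 7 MHz.
21.5 MHz mod fs = 5.5 MHz.
5.5 MHz ≤ fs/2 = 8 MHz, appears at 5.5 MHz.
3.5 MHz ≤ fs/2 = 8 MHz, passes unchanged.
Distinct values: {3.5 MHz, 5.5 MHz, 7 MHz} → 3.

3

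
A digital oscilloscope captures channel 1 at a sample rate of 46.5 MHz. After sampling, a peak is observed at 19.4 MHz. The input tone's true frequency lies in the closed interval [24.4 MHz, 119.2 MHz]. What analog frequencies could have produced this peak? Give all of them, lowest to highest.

27.1 MHz, 65.9 MHz, 73.6 MHz, 112.4 MHz

Frequencies that alias to 19.4 MHz are k·fs ± 19.4 MHz for integer k ≥ 0.
k=0: 19.4 MHz.
k=1: 27.1 MHz, 65.9 MHz.
k=2: 73.6 MHz, 112.4 MHz.
k=3: 120.1 MHz, 158.9 MHz.
Within [24.4 MHz, 119.2 MHz]: 27.1 MHz, 65.9 MHz, 73.6 MHz, 112.4 MHz.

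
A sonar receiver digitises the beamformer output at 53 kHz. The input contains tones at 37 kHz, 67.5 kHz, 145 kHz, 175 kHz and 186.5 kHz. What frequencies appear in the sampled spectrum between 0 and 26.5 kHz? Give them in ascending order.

fs/2 = 26.5 kHz.
37 kHz > fs/2 = 26.5 kHz, folds to fs − 37 kHz = 16 kHz.
67.5 kHz mod fs = 14.5 kHz.
14.5 kHz ≤ fs/2 = 26.5 kHz, appears at 14.5 kHz.
145 kHz mod fs = 39 kHz.
39 kHz > fs/2 = 26.5 kHz, folds to fs − 39 kHz = 14 kHz.
175 kHz mod fs = 16 kHz.
16 kHz ≤ fs/2 = 26.5 kHz, appears at 16 kHz.
186.5 kHz mod fs = 27.5 kHz.
27.5 kHz > fs/2 = 26.5 kHz, folds to fs − 27.5 kHz = 25.5 kHz.
Distinct values: {14 kHz, 14.5 kHz, 16 kHz, 25.5 kHz}.

14 kHz, 14.5 kHz, 16 kHz, 25.5 kHz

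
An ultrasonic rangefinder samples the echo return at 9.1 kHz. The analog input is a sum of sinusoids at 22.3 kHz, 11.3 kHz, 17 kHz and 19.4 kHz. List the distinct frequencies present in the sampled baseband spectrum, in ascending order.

fs/2 = 4.55 kHz.
22.3 kHz mod fs = 4.1 kHz.
4.1 kHz ≤ fs/2 = 4.55 kHz, appears at 4.1 kHz.
11.3 kHz mod fs = 2.2 kHz.
2.2 kHz ≤ fs/2 = 4.55 kHz, appears at 2.2 kHz.
17 kHz mod fs = 7.9 kHz.
7.9 kHz > fs/2 = 4.55 kHz, folds to fs − 7.9 kHz = 1.2 kHz.
19.4 kHz mod fs = 1.2 kHz.
1.2 kHz ≤ fs/2 = 4.55 kHz, appears at 1.2 kHz.
Distinct values: {1.2 kHz, 2.2 kHz, 4.1 kHz}.

1.2 kHz, 2.2 kHz, 4.1 kHz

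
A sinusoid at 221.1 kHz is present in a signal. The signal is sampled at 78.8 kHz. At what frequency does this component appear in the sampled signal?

221.1 kHz mod fs = 63.5 kHz.
63.5 kHz > fs/2 = 39.4 kHz, folds to fs − 63.5 kHz = 15.3 kHz.

15.3 kHz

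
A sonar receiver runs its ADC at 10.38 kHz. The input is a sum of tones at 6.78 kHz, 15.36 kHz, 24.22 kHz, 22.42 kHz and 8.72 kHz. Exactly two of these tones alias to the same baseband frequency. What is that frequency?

fs/2 = 5.19 kHz.
6.78 kHz > fs/2 = 5.19 kHz, folds to fs − 6.78 kHz = 3.6 kHz.
15.36 kHz mod fs = 4.98 kHz.
4.98 kHz ≤ fs/2 = 5.19 kHz, appears at 4.98 kHz.
24.22 kHz mod fs = 3.46 kHz.
3.46 kHz ≤ fs/2 = 5.19 kHz, appears at 3.46 kHz.
22.42 kHz mod fs = 1.66 kHz.
1.66 kHz ≤ fs/2 = 5.19 kHz, appears at 1.66 kHz.
8.72 kHz > fs/2 = 5.19 kHz, folds to fs − 8.72 kHz = 1.66 kHz.
8.72 kHz and 22.42 kHz both map to 1.66 kHz.

1.66 kHz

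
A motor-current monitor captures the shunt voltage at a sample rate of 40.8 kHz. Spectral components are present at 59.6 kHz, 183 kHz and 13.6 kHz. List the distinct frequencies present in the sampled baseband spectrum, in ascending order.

13.6 kHz, 18.8 kHz, 19.8 kHz

fs/2 = 20.4 kHz.
59.6 kHz mod fs = 18.8 kHz.
18.8 kHz ≤ fs/2 = 20.4 kHz, appears at 18.8 kHz.
183 kHz mod fs = 19.8 kHz.
19.8 kHz ≤ fs/2 = 20.4 kHz, appears at 19.8 kHz.
13.6 kHz ≤ fs/2 = 20.4 kHz, passes unchanged.
Distinct values: {13.6 kHz, 18.8 kHz, 19.8 kHz}.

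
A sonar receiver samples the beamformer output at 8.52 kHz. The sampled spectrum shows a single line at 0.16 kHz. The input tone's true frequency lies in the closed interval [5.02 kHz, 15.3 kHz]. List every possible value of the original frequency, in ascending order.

8.36 kHz, 8.68 kHz

Frequencies that alias to 0.16 kHz are k·fs ± 0.16 kHz for integer k ≥ 0.
k=0: 0.16 kHz.
k=1: 8.36 kHz, 8.68 kHz.
k=2: 16.88 kHz, 17.2 kHz.
Within [5.02 kHz, 15.3 kHz]: 8.36 kHz, 8.68 kHz.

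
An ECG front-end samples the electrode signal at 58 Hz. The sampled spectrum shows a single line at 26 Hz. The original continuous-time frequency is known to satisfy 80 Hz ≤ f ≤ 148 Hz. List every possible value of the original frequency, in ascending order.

Frequencies that alias to 26 Hz are k·fs ± 26 Hz for integer k ≥ 0.
k=0: 26 Hz.
k=1: 32 Hz, 84 Hz.
k=2: 90 Hz, 142 Hz.
k=3: 148 Hz, 200 Hz.
k=4: 206 Hz, 258 Hz.
Within [80 Hz, 148 Hz]: 84 Hz, 90 Hz, 142 Hz, 148 Hz.

84 Hz, 90 Hz, 142 Hz, 148 Hz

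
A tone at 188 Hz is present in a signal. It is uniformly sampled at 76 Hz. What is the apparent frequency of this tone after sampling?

188 Hz mod fs = 36 Hz.
36 Hz ≤ fs/2 = 38 Hz, appears at 36 Hz.

36 Hz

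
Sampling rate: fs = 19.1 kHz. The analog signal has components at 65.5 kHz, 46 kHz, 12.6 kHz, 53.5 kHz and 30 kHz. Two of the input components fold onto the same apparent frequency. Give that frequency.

8.2 kHz

fs/2 = 9.55 kHz.
65.5 kHz mod fs = 8.2 kHz.
8.2 kHz ≤ fs/2 = 9.55 kHz, appears at 8.2 kHz.
46 kHz mod fs = 7.8 kHz.
7.8 kHz ≤ fs/2 = 9.55 kHz, appears at 7.8 kHz.
12.6 kHz > fs/2 = 9.55 kHz, folds to fs − 12.6 kHz = 6.5 kHz.
53.5 kHz mod fs = 15.3 kHz.
15.3 kHz > fs/2 = 9.55 kHz, folds to fs − 15.3 kHz = 3.8 kHz.
30 kHz mod fs = 10.9 kHz.
10.9 kHz > fs/2 = 9.55 kHz, folds to fs − 10.9 kHz = 8.2 kHz.
30 kHz and 65.5 kHz both map to 8.2 kHz.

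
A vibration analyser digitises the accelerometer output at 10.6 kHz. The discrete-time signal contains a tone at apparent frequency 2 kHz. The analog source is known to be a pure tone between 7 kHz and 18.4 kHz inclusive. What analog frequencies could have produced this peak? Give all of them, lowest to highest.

8.6 kHz, 12.6 kHz

Frequencies that alias to 2 kHz are k·fs ± 2 kHz for integer k ≥ 0.
k=0: 2 kHz.
k=1: 8.6 kHz, 12.6 kHz.
k=2: 19.2 kHz, 23.2 kHz.
Within [7 kHz, 18.4 kHz]: 8.6 kHz, 12.6 kHz.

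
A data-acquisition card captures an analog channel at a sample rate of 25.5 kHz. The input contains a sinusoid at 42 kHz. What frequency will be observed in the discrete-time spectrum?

42 kHz mod fs = 16.5 kHz.
16.5 kHz > fs/2 = 12.75 kHz, folds to fs − 16.5 kHz = 9 kHz.

9 kHz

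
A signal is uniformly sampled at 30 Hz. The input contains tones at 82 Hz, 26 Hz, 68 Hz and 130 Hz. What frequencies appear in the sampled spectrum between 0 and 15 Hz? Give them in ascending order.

fs/2 = 15 Hz.
82 Hz mod fs = 22 Hz.
22 Hz > fs/2 = 15 Hz, folds to fs − 22 Hz = 8 Hz.
26 Hz > fs/2 = 15 Hz, folds to fs − 26 Hz = 4 Hz.
68 Hz mod fs = 8 Hz.
8 Hz ≤ fs/2 = 15 Hz, appears at 8 Hz.
130 Hz mod fs = 10 Hz.
10 Hz ≤ fs/2 = 15 Hz, appears at 10 Hz.
Distinct values: {4 Hz, 8 Hz, 10 Hz}.

4 Hz, 8 Hz, 10 Hz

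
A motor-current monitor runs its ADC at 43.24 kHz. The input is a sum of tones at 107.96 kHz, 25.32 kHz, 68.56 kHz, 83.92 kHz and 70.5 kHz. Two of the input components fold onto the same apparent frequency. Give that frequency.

17.92 kHz

fs/2 = 21.62 kHz.
107.96 kHz mod fs = 21.48 kHz.
21.48 kHz ≤ fs/2 = 21.62 kHz, appears at 21.48 kHz.
25.32 kHz > fs/2 = 21.62 kHz, folds to fs − 25.32 kHz = 17.92 kHz.
68.56 kHz mod fs = 25.32 kHz.
25.32 kHz > fs/2 = 21.62 kHz, folds to fs − 25.32 kHz = 17.92 kHz.
83.92 kHz mod fs = 40.68 kHz.
40.68 kHz > fs/2 = 21.62 kHz, folds to fs − 40.68 kHz = 2.56 kHz.
70.5 kHz mod fs = 27.26 kHz.
27.26 kHz > fs/2 = 21.62 kHz, folds to fs − 27.26 kHz = 15.98 kHz.
25.32 kHz and 68.56 kHz both map to 17.92 kHz.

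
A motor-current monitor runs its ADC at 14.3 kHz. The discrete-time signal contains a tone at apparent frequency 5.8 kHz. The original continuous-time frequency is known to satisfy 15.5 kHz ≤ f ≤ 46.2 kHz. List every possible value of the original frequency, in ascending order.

20.1 kHz, 22.8 kHz, 34.4 kHz, 37.1 kHz

Frequencies that alias to 5.8 kHz are k·fs ± 5.8 kHz for integer k ≥ 0.
k=0: 5.8 kHz.
k=1: 8.5 kHz, 20.1 kHz.
k=2: 22.8 kHz, 34.4 kHz.
k=3: 37.1 kHz, 48.7 kHz.
k=4: 51.4 kHz, 63 kHz.
Within [15.5 kHz, 46.2 kHz]: 20.1 kHz, 22.8 kHz, 34.4 kHz, 37.1 kHz.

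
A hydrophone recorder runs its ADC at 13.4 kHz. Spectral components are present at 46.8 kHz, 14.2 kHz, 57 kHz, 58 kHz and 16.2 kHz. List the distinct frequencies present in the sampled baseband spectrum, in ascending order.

fs/2 = 6.7 kHz.
46.8 kHz mod fs = 6.6 kHz.
6.6 kHz ≤ fs/2 = 6.7 kHz, appears at 6.6 kHz.
14.2 kHz mod fs = 0.8 kHz.
0.8 kHz ≤ fs/2 = 6.7 kHz, appears at 0.8 kHz.
57 kHz mod fs = 3.4 kHz.
3.4 kHz ≤ fs/2 = 6.7 kHz, appears at 3.4 kHz.
58 kHz mod fs = 4.4 kHz.
4.4 kHz ≤ fs/2 = 6.7 kHz, appears at 4.4 kHz.
16.2 kHz mod fs = 2.8 kHz.
2.8 kHz ≤ fs/2 = 6.7 kHz, appears at 2.8 kHz.
Distinct values: {0.8 kHz, 2.8 kHz, 3.4 kHz, 4.4 kHz, 6.6 kHz}.

0.8 kHz, 2.8 kHz, 3.4 kHz, 4.4 kHz, 6.6 kHz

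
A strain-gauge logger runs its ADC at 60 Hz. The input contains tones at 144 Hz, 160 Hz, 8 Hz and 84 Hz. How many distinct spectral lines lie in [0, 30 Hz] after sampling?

fs/2 = 30 Hz.
144 Hz mod fs = 24 Hz.
24 Hz ≤ fs/2 = 30 Hz, appears at 24 Hz.
160 Hz mod fs = 40 Hz.
40 Hz > fs/2 = 30 Hz, folds to fs − 40 Hz = 20 Hz.
8 Hz ≤ fs/2 = 30 Hz, passes unchanged.
84 Hz mod fs = 24 Hz.
24 Hz ≤ fs/2 = 30 Hz, appears at 24 Hz.
Distinct values: {8 Hz, 20 Hz, 24 Hz} → 3.

3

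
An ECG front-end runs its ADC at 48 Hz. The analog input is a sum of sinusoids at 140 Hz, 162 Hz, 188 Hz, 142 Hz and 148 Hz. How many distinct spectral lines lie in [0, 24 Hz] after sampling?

3

fs/2 = 24 Hz.
140 Hz mod fs = 44 Hz.
44 Hz > fs/2 = 24 Hz, folds to fs − 44 Hz = 4 Hz.
162 Hz mod fs = 18 Hz.
18 Hz ≤ fs/2 = 24 Hz, appears at 18 Hz.
188 Hz mod fs = 44 Hz.
44 Hz > fs/2 = 24 Hz, folds to fs − 44 Hz = 4 Hz.
142 Hz mod fs = 46 Hz.
46 Hz > fs/2 = 24 Hz, folds to fs − 46 Hz = 2 Hz.
148 Hz mod fs = 4 Hz.
4 Hz ≤ fs/2 = 24 Hz, appears at 4 Hz.
Distinct values: {2 Hz, 4 Hz, 18 Hz} → 3.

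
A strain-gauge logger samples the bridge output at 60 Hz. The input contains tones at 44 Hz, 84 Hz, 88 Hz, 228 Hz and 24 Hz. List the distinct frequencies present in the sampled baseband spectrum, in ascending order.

fs/2 = 30 Hz.
44 Hz > fs/2 = 30 Hz, folds to fs − 44 Hz = 16 Hz.
84 Hz mod fs = 24 Hz.
24 Hz ≤ fs/2 = 30 Hz, appears at 24 Hz.
88 Hz mod fs = 28 Hz.
28 Hz ≤ fs/2 = 30 Hz, appears at 28 Hz.
228 Hz mod fs = 48 Hz.
48 Hz > fs/2 = 30 Hz, folds to fs − 48 Hz = 12 Hz.
24 Hz ≤ fs/2 = 30 Hz, passes unchanged.
Distinct values: {12 Hz, 16 Hz, 24 Hz, 28 Hz}.

12 Hz, 16 Hz, 24 Hz, 28 Hz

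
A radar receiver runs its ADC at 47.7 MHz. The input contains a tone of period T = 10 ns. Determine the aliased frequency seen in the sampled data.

4.6 MHz

T = 10 ns → f = 1/T = 100 MHz.
100 MHz mod fs = 4.6 MHz.
4.6 MHz ≤ fs/2 = 23.85 MHz, appears at 4.6 MHz.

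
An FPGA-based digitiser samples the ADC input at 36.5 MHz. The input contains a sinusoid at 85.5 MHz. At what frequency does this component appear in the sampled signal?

85.5 MHz mod fs = 12.5 MHz.
12.5 MHz ≤ fs/2 = 18.25 MHz, appears at 12.5 MHz.

12.5 MHz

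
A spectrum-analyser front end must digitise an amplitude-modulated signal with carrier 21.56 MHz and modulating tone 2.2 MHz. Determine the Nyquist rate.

47.52 MHz

AM sidebands sit at fc ± fm = 19.36 MHz and 23.76 MHz.
Highest-frequency component: 23.76 MHz.
Nyquist rate = 2 × 23.76 MHz = 47.52 MHz.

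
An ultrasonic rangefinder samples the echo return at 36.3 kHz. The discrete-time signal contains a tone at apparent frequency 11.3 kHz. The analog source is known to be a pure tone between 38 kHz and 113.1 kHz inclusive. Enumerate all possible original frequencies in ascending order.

Frequencies that alias to 11.3 kHz are k·fs ± 11.3 kHz for integer k ≥ 0.
k=0: 11.3 kHz.
k=1: 25 kHz, 47.6 kHz.
k=2: 61.3 kHz, 83.9 kHz.
k=3: 97.6 kHz, 120.2 kHz.
k=4: 133.9 kHz, 156.5 kHz.
Within [38 kHz, 113.1 kHz]: 47.6 kHz, 61.3 kHz, 83.9 kHz, 97.6 kHz.

47.6 kHz, 61.3 kHz, 83.9 kHz, 97.6 kHz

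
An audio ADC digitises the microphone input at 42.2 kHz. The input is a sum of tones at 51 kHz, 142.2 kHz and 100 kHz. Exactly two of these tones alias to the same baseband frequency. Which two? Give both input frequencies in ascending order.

100 kHz, 142.2 kHz

fs/2 = 21.1 kHz.
51 kHz mod fs = 8.8 kHz.
8.8 kHz ≤ fs/2 = 21.1 kHz, appears at 8.8 kHz.
142.2 kHz mod fs = 15.6 kHz.
15.6 kHz ≤ fs/2 = 21.1 kHz, appears at 15.6 kHz.
100 kHz mod fs = 15.6 kHz.
15.6 kHz ≤ fs/2 = 21.1 kHz, appears at 15.6 kHz.
100 kHz and 142.2 kHz both map to 15.6 kHz.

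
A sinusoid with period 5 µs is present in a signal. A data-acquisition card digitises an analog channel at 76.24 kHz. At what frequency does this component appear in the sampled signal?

28.72 kHz

T = 5 µs → f = 1/T = 200 kHz.
200 kHz mod fs = 47.52 kHz.
47.52 kHz > fs/2 = 38.12 kHz, folds to fs − 47.52 kHz = 28.72 kHz.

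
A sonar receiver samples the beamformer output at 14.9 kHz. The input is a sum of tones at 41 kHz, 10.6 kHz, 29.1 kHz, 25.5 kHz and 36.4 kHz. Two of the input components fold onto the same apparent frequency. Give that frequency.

4.3 kHz

fs/2 = 7.45 kHz.
41 kHz mod fs = 11.2 kHz.
11.2 kHz > fs/2 = 7.45 kHz, folds to fs − 11.2 kHz = 3.7 kHz.
10.6 kHz > fs/2 = 7.45 kHz, folds to fs − 10.6 kHz = 4.3 kHz.
29.1 kHz mod fs = 14.2 kHz.
14.2 kHz > fs/2 = 7.45 kHz, folds to fs − 14.2 kHz = 0.7 kHz.
25.5 kHz mod fs = 10.6 kHz.
10.6 kHz > fs/2 = 7.45 kHz, folds to fs − 10.6 kHz = 4.3 kHz.
36.4 kHz mod fs = 6.6 kHz.
6.6 kHz ≤ fs/2 = 7.45 kHz, appears at 6.6 kHz.
10.6 kHz and 25.5 kHz both map to 4.3 kHz.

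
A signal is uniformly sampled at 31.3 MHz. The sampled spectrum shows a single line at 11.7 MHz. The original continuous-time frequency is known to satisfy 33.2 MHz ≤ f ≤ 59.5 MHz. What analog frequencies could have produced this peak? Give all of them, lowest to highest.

43 MHz, 50.9 MHz

Frequencies that alias to 11.7 MHz are k·fs ± 11.7 MHz for integer k ≥ 0.
k=0: 11.7 MHz.
k=1: 19.6 MHz, 43 MHz.
k=2: 50.9 MHz, 74.3 MHz.
k=3: 82.2 MHz, 105.6 MHz.
Within [33.2 MHz, 59.5 MHz]: 43 MHz, 50.9 MHz.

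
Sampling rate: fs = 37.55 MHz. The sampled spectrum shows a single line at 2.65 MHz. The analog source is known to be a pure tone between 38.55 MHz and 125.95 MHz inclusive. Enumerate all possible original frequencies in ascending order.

40.2 MHz, 72.45 MHz, 77.75 MHz, 110 MHz, 115.3 MHz

Frequencies that alias to 2.65 MHz are k·fs ± 2.65 MHz for integer k ≥ 0.
k=0: 2.65 MHz.
k=1: 34.9 MHz, 40.2 MHz.
k=2: 72.45 MHz, 77.75 MHz.
k=3: 110 MHz, 115.3 MHz.
k=4: 147.55 MHz, 152.85 MHz.
Within [38.55 MHz, 125.95 MHz]: 40.2 MHz, 72.45 MHz, 77.75 MHz, 110 MHz, 115.3 MHz.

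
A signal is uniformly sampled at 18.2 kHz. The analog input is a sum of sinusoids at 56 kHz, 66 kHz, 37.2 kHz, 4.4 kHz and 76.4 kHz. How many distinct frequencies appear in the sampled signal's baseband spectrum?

5

fs/2 = 9.1 kHz.
56 kHz mod fs = 1.4 kHz.
1.4 kHz ≤ fs/2 = 9.1 kHz, appears at 1.4 kHz.
66 kHz mod fs = 11.4 kHz.
11.4 kHz > fs/2 = 9.1 kHz, folds to fs − 11.4 kHz = 6.8 kHz.
37.2 kHz mod fs = 0.8 kHz.
0.8 kHz ≤ fs/2 = 9.1 kHz, appears at 0.8 kHz.
4.4 kHz ≤ fs/2 = 9.1 kHz, passes unchanged.
76.4 kHz mod fs = 3.6 kHz.
3.6 kHz ≤ fs/2 = 9.1 kHz, appears at 3.6 kHz.
Distinct values: {0.8 kHz, 1.4 kHz, 3.6 kHz, 4.4 kHz, 6.8 kHz} → 5.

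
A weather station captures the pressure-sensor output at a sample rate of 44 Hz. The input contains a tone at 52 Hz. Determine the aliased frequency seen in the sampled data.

8 Hz

52 Hz mod fs = 8 Hz.
8 Hz ≤ fs/2 = 22 Hz, appears at 8 Hz.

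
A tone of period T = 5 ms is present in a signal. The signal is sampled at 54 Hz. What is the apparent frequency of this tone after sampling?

T = 5 ms → f = 1/T = 200 Hz.
200 Hz mod fs = 38 Hz.
38 Hz > fs/2 = 27 Hz, folds to fs − 38 Hz = 16 Hz.

16 Hz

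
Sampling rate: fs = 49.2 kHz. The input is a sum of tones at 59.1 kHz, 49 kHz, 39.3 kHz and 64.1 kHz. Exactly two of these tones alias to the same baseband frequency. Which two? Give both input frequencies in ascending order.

fs/2 = 24.6 kHz.
59.1 kHz mod fs = 9.9 kHz.
9.9 kHz ≤ fs/2 = 24.6 kHz, appears at 9.9 kHz.
49 kHz > fs/2 = 24.6 kHz, folds to fs − 49 kHz = 0.2 kHz.
39.3 kHz > fs/2 = 24.6 kHz, folds to fs − 39.3 kHz = 9.9 kHz.
64.1 kHz mod fs = 14.9 kHz.
14.9 kHz ≤ fs/2 = 24.6 kHz, appears at 14.9 kHz.
39.3 kHz and 59.1 kHz both map to 9.9 kHz.

39.3 kHz, 59.1 kHz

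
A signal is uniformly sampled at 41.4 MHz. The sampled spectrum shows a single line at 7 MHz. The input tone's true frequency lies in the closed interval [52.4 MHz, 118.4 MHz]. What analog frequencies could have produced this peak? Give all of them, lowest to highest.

75.8 MHz, 89.8 MHz, 117.2 MHz

Frequencies that alias to 7 MHz are k·fs ± 7 MHz for integer k ≥ 0.
k=0: 7 MHz.
k=1: 34.4 MHz, 48.4 MHz.
k=2: 75.8 MHz, 89.8 MHz.
k=3: 117.2 MHz, 131.2 MHz.
k=4: 158.6 MHz, 172.6 MHz.
Within [52.4 MHz, 118.4 MHz]: 75.8 MHz, 89.8 MHz, 117.2 MHz.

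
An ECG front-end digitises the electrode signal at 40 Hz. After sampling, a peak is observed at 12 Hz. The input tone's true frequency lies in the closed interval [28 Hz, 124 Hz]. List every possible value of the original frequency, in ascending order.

28 Hz, 52 Hz, 68 Hz, 92 Hz, 108 Hz

Frequencies that alias to 12 Hz are k·fs ± 12 Hz for integer k ≥ 0.
k=0: 12 Hz.
k=1: 28 Hz, 52 Hz.
k=2: 68 Hz, 92 Hz.
k=3: 108 Hz, 132 Hz.
k=4: 148 Hz, 172 Hz.
Within [28 Hz, 124 Hz]: 28 Hz, 52 Hz, 68 Hz, 92 Hz, 108 Hz.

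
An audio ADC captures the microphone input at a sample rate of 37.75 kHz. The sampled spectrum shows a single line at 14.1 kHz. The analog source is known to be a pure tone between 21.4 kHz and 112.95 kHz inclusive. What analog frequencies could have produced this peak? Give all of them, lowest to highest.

Frequencies that alias to 14.1 kHz are k·fs ± 14.1 kHz for integer k ≥ 0.
k=0: 14.1 kHz.
k=1: 23.65 kHz, 51.85 kHz.
k=2: 61.4 kHz, 89.6 kHz.
k=3: 99.15 kHz, 127.35 kHz.
k=4: 136.9 kHz, 165.1 kHz.
Within [21.4 kHz, 112.95 kHz]: 23.65 kHz, 51.85 kHz, 61.4 kHz, 89.6 kHz, 99.15 kHz.

23.65 kHz, 51.85 kHz, 61.4 kHz, 89.6 kHz, 99.15 kHz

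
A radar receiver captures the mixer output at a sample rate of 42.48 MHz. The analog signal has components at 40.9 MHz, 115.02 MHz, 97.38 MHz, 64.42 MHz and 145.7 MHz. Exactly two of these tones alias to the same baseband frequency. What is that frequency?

fs/2 = 21.24 MHz.
40.9 MHz > fs/2 = 21.24 MHz, folds to fs − 40.9 MHz = 1.58 MHz.
115.02 MHz mod fs = 30.06 MHz.
30.06 MHz > fs/2 = 21.24 MHz, folds to fs − 30.06 MHz = 12.42 MHz.
97.38 MHz mod fs = 12.42 MHz.
12.42 MHz ≤ fs/2 = 21.24 MHz, appears at 12.42 MHz.
64.42 MHz mod fs = 21.94 MHz.
21.94 MHz > fs/2 = 21.24 MHz, folds to fs − 21.94 MHz = 20.54 MHz.
145.7 MHz mod fs = 18.26 MHz.
18.26 MHz ≤ fs/2 = 21.24 MHz, appears at 18.26 MHz.
97.38 MHz and 115.02 MHz both map to 12.42 MHz.

12.42 MHz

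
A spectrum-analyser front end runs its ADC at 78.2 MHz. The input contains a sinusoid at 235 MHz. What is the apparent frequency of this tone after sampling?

0.4 MHz

235 MHz mod fs = 0.4 MHz.
0.4 MHz ≤ fs/2 = 39.1 MHz, appears at 0.4 MHz.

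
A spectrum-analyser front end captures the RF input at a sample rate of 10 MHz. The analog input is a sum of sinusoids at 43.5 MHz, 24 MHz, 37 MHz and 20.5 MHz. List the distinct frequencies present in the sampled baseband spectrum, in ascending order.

0.5 MHz, 3 MHz, 3.5 MHz, 4 MHz

fs/2 = 5 MHz.
43.5 MHz mod fs = 3.5 MHz.
3.5 MHz ≤ fs/2 = 5 MHz, appears at 3.5 MHz.
24 MHz mod fs = 4 MHz.
4 MHz ≤ fs/2 = 5 MHz, appears at 4 MHz.
37 MHz mod fs = 7 MHz.
7 MHz > fs/2 = 5 MHz, folds to fs − 7 MHz = 3 MHz.
20.5 MHz mod fs = 0.5 MHz.
0.5 MHz ≤ fs/2 = 5 MHz, appears at 0.5 MHz.
Distinct values: {0.5 MHz, 3 MHz, 3.5 MHz, 4 MHz}.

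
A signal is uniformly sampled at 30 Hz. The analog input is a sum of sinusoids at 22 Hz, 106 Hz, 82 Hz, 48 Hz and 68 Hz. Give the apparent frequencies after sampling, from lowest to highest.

8 Hz, 12 Hz, 14 Hz

fs/2 = 15 Hz.
22 Hz > fs/2 = 15 Hz, folds to fs − 22 Hz = 8 Hz.
106 Hz mod fs = 16 Hz.
16 Hz > fs/2 = 15 Hz, folds to fs − 16 Hz = 14 Hz.
82 Hz mod fs = 22 Hz.
22 Hz > fs/2 = 15 Hz, folds to fs − 22 Hz = 8 Hz.
48 Hz mod fs = 18 Hz.
18 Hz > fs/2 = 15 Hz, folds to fs − 18 Hz = 12 Hz.
68 Hz mod fs = 8 Hz.
8 Hz ≤ fs/2 = 15 Hz, appears at 8 Hz.
Distinct values: {8 Hz, 12 Hz, 14 Hz}.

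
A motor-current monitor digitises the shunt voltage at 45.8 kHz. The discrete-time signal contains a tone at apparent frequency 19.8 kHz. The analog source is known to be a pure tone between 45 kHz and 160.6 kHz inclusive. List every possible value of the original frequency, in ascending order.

65.6 kHz, 71.8 kHz, 111.4 kHz, 117.6 kHz, 157.2 kHz

Frequencies that alias to 19.8 kHz are k·fs ± 19.8 kHz for integer k ≥ 0.
k=0: 19.8 kHz.
k=1: 26 kHz, 65.6 kHz.
k=2: 71.8 kHz, 111.4 kHz.
k=3: 117.6 kHz, 157.2 kHz.
k=4: 163.4 kHz, 203 kHz.
Within [45 kHz, 160.6 kHz]: 65.6 kHz, 71.8 kHz, 111.4 kHz, 117.6 kHz, 157.2 kHz.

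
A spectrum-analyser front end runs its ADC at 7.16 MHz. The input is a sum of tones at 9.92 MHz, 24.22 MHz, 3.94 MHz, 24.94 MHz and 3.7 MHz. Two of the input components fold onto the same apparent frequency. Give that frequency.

3.46 MHz

fs/2 = 3.58 MHz.
9.92 MHz mod fs = 2.76 MHz.
2.76 MHz ≤ fs/2 = 3.58 MHz, appears at 2.76 MHz.
24.22 MHz mod fs = 2.74 MHz.
2.74 MHz ≤ fs/2 = 3.58 MHz, appears at 2.74 MHz.
3.94 MHz > fs/2 = 3.58 MHz, folds to fs − 3.94 MHz = 3.22 MHz.
24.94 MHz mod fs = 3.46 MHz.
3.46 MHz ≤ fs/2 = 3.58 MHz, appears at 3.46 MHz.
3.7 MHz > fs/2 = 3.58 MHz, folds to fs − 3.7 MHz = 3.46 MHz.
3.7 MHz and 24.94 MHz both map to 3.46 MHz.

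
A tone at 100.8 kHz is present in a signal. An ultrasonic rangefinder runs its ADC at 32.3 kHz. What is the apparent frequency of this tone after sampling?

100.8 kHz mod fs = 3.9 kHz.
3.9 kHz ≤ fs/2 = 16.15 kHz, appears at 3.9 kHz.

3.9 kHz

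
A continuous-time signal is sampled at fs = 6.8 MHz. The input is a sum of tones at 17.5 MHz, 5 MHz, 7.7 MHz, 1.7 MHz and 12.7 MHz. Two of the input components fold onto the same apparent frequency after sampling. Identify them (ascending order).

fs/2 = 3.4 MHz.
17.5 MHz mod fs = 3.9 MHz.
3.9 MHz > fs/2 = 3.4 MHz, folds to fs − 3.9 MHz = 2.9 MHz.
5 MHz > fs/2 = 3.4 MHz, folds to fs − 5 MHz = 1.8 MHz.
7.7 MHz mod fs = 0.9 MHz.
0.9 MHz ≤ fs/2 = 3.4 MHz, appears at 0.9 MHz.
1.7 MHz ≤ fs/2 = 3.4 MHz, passes unchanged.
12.7 MHz mod fs = 5.9 MHz.
5.9 MHz > fs/2 = 3.4 MHz, folds to fs − 5.9 MHz = 0.9 MHz.
7.7 MHz and 12.7 MHz both map to 0.9 MHz.

7.7 MHz, 12.7 MHz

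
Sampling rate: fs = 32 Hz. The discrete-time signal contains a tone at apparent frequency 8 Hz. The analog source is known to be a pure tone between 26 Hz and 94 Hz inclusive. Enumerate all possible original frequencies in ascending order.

Frequencies that alias to 8 Hz are k·fs ± 8 Hz for integer k ≥ 0.
k=0: 8 Hz.
k=1: 24 Hz, 40 Hz.
k=2: 56 Hz, 72 Hz.
k=3: 88 Hz, 104 Hz.
k=4: 120 Hz, 136 Hz.
Within [26 Hz, 94 Hz]: 40 Hz, 56 Hz, 72 Hz, 88 Hz.

40 Hz, 56 Hz, 72 Hz, 88 Hz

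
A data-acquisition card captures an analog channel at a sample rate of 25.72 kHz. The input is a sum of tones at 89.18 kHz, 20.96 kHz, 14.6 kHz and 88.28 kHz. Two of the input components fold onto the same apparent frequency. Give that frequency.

11.12 kHz

fs/2 = 12.86 kHz.
89.18 kHz mod fs = 12.02 kHz.
12.02 kHz ≤ fs/2 = 12.86 kHz, appears at 12.02 kHz.
20.96 kHz > fs/2 = 12.86 kHz, folds to fs − 20.96 kHz = 4.76 kHz.
14.6 kHz > fs/2 = 12.86 kHz, folds to fs − 14.6 kHz = 11.12 kHz.
88.28 kHz mod fs = 11.12 kHz.
11.12 kHz ≤ fs/2 = 12.86 kHz, appears at 11.12 kHz.
14.6 kHz and 88.28 kHz both map to 11.12 kHz.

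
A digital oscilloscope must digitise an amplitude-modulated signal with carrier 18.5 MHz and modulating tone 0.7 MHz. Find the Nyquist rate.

38.4 MHz

AM sidebands sit at fc ± fm = 17.8 MHz and 19.2 MHz.
Highest-frequency component: 19.2 MHz.
Nyquist rate = 2 × 19.2 MHz = 38.4 MHz.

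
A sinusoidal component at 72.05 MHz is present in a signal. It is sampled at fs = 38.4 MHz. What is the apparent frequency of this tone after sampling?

4.75 MHz

72.05 MHz mod fs = 33.65 MHz.
33.65 MHz > fs/2 = 19.2 MHz, folds to fs − 33.65 MHz = 4.75 MHz.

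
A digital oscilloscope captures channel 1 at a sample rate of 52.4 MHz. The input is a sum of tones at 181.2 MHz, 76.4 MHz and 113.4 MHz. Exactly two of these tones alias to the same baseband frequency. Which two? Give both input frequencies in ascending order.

76.4 MHz, 181.2 MHz

fs/2 = 26.2 MHz.
181.2 MHz mod fs = 24 MHz.
24 MHz ≤ fs/2 = 26.2 MHz, appears at 24 MHz.
76.4 MHz mod fs = 24 MHz.
24 MHz ≤ fs/2 = 26.2 MHz, appears at 24 MHz.
113.4 MHz mod fs = 8.6 MHz.
8.6 MHz ≤ fs/2 = 26.2 MHz, appears at 8.6 MHz.
76.4 MHz and 181.2 MHz both map to 24 MHz.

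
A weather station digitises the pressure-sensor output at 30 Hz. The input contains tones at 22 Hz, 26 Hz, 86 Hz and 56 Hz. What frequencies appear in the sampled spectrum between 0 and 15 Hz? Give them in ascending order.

4 Hz, 8 Hz

fs/2 = 15 Hz.
22 Hz > fs/2 = 15 Hz, folds to fs − 22 Hz = 8 Hz.
26 Hz > fs/2 = 15 Hz, folds to fs − 26 Hz = 4 Hz.
86 Hz mod fs = 26 Hz.
26 Hz > fs/2 = 15 Hz, folds to fs − 26 Hz = 4 Hz.
56 Hz mod fs = 26 Hz.
26 Hz > fs/2 = 15 Hz, folds to fs − 26 Hz = 4 Hz.
Distinct values: {4 Hz, 8 Hz}.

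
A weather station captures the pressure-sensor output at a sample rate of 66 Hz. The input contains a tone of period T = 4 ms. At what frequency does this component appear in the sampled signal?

14 Hz

T = 4 ms → f = 1/T = 250 Hz.
250 Hz mod fs = 52 Hz.
52 Hz > fs/2 = 33 Hz, folds to fs − 52 Hz = 14 Hz.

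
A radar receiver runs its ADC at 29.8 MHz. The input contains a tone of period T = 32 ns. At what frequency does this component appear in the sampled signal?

T = 32 ns → f = 1/T = 31.25 MHz.
31.25 MHz mod fs = 1.45 MHz.
1.45 MHz ≤ fs/2 = 14.9 MHz, appears at 1.45 MHz.

1.45 MHz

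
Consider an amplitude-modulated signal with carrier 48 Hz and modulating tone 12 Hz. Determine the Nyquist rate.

AM sidebands sit at fc ± fm = 36 Hz and 60 Hz.
Highest-frequency component: 60 Hz.
Nyquist rate = 2 × 60 Hz = 120 Hz.

120 Hz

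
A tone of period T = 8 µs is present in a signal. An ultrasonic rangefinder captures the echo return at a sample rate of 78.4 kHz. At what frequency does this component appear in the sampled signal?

T = 8 µs → f = 1/T = 125 kHz.
125 kHz mod fs = 46.6 kHz.
46.6 kHz > fs/2 = 39.2 kHz, folds to fs − 46.6 kHz = 31.8 kHz.

31.8 kHz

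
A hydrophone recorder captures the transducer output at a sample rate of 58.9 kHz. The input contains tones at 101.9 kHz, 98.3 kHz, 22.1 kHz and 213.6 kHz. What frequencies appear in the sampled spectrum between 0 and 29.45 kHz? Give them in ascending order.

15.9 kHz, 19.5 kHz, 22 kHz, 22.1 kHz

fs/2 = 29.45 kHz.
101.9 kHz mod fs = 43 kHz.
43 kHz > fs/2 = 29.45 kHz, folds to fs − 43 kHz = 15.9 kHz.
98.3 kHz mod fs = 39.4 kHz.
39.4 kHz > fs/2 = 29.45 kHz, folds to fs − 39.4 kHz = 19.5 kHz.
22.1 kHz ≤ fs/2 = 29.45 kHz, passes unchanged.
213.6 kHz mod fs = 36.9 kHz.
36.9 kHz > fs/2 = 29.45 kHz, folds to fs − 36.9 kHz = 22 kHz.
Distinct values: {15.9 kHz, 19.5 kHz, 22 kHz, 22.1 kHz}.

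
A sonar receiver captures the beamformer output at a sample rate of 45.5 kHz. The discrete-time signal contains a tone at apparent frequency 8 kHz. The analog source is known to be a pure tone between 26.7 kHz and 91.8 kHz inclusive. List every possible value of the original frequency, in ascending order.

Frequencies that alias to 8 kHz are k·fs ± 8 kHz for integer k ≥ 0.
k=0: 8 kHz.
k=1: 37.5 kHz, 53.5 kHz.
k=2: 83 kHz, 99 kHz.
k=3: 128.5 kHz, 144.5 kHz.
Within [26.7 kHz, 91.8 kHz]: 37.5 kHz, 53.5 kHz, 83 kHz.

37.5 kHz, 53.5 kHz, 83 kHz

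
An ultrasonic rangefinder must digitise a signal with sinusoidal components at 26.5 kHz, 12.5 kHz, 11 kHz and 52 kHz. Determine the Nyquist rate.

Highest-frequency component: 52 kHz.
Nyquist rate = 2 × 52 kHz = 104 kHz.

104 kHz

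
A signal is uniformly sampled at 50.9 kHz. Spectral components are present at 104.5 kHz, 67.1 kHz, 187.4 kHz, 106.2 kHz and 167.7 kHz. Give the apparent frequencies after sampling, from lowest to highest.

fs/2 = 25.45 kHz.
104.5 kHz mod fs = 2.7 kHz.
2.7 kHz ≤ fs/2 = 25.45 kHz, appears at 2.7 kHz.
67.1 kHz mod fs = 16.2 kHz.
16.2 kHz ≤ fs/2 = 25.45 kHz, appears at 16.2 kHz.
187.4 kHz mod fs = 34.7 kHz.
34.7 kHz > fs/2 = 25.45 kHz, folds to fs − 34.7 kHz = 16.2 kHz.
106.2 kHz mod fs = 4.4 kHz.
4.4 kHz ≤ fs/2 = 25.45 kHz, appears at 4.4 kHz.
167.7 kHz mod fs = 15 kHz.
15 kHz ≤ fs/2 = 25.45 kHz, appears at 15 kHz.
Distinct values: {2.7 kHz, 4.4 kHz, 15 kHz, 16.2 kHz}.

2.7 kHz, 4.4 kHz, 15 kHz, 16.2 kHz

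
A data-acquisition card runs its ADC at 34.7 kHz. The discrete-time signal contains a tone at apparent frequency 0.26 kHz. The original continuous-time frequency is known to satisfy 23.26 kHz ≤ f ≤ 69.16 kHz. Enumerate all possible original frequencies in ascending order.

34.44 kHz, 34.96 kHz, 69.14 kHz

Frequencies that alias to 0.26 kHz are k·fs ± 0.26 kHz for integer k ≥ 0.
k=0: 0.26 kHz.
k=1: 34.44 kHz, 34.96 kHz.
k=2: 69.14 kHz, 69.66 kHz.
k=3: 103.84 kHz, 104.36 kHz.
Within [23.26 kHz, 69.16 kHz]: 34.44 kHz, 34.96 kHz, 69.14 kHz.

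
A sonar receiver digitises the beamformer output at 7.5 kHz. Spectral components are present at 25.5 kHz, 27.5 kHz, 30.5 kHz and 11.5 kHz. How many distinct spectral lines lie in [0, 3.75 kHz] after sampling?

4

fs/2 = 3.75 kHz.
25.5 kHz mod fs = 3 kHz.
3 kHz ≤ fs/2 = 3.75 kHz, appears at 3 kHz.
27.5 kHz mod fs = 5 kHz.
5 kHz > fs/2 = 3.75 kHz, folds to fs − 5 kHz = 2.5 kHz.
30.5 kHz mod fs = 0.5 kHz.
0.5 kHz ≤ fs/2 = 3.75 kHz, appears at 0.5 kHz.
11.5 kHz mod fs = 4 kHz.
4 kHz > fs/2 = 3.75 kHz, folds to fs − 4 kHz = 3.5 kHz.
Distinct values: {0.5 kHz, 2.5 kHz, 3 kHz, 3.5 kHz} → 4.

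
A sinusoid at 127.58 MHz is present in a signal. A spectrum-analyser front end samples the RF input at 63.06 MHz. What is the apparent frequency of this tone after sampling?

1.46 MHz

127.58 MHz mod fs = 1.46 MHz.
1.46 MHz ≤ fs/2 = 31.53 MHz, appears at 1.46 MHz.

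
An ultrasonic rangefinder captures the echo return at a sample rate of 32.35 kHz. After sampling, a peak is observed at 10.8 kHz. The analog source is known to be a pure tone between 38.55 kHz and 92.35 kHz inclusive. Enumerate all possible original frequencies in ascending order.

43.15 kHz, 53.9 kHz, 75.5 kHz, 86.25 kHz

Frequencies that alias to 10.8 kHz are k·fs ± 10.8 kHz for integer k ≥ 0.
k=0: 10.8 kHz.
k=1: 21.55 kHz, 43.15 kHz.
k=2: 53.9 kHz, 75.5 kHz.
k=3: 86.25 kHz, 107.85 kHz.
k=4: 118.6 kHz, 140.2 kHz.
Within [38.55 kHz, 92.35 kHz]: 43.15 kHz, 53.9 kHz, 75.5 kHz, 86.25 kHz.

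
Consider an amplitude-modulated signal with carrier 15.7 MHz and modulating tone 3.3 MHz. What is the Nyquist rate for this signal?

AM sidebands sit at fc ± fm = 12.4 MHz and 19 MHz.
Highest-frequency component: 19 MHz.
Nyquist rate = 2 × 19 MHz = 38 MHz.

38 MHz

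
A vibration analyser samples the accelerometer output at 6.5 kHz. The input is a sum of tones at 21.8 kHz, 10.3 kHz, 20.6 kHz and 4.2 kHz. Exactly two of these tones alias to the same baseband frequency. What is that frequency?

2.3 kHz

fs/2 = 3.25 kHz.
21.8 kHz mod fs = 2.3 kHz.
2.3 kHz ≤ fs/2 = 3.25 kHz, appears at 2.3 kHz.
10.3 kHz mod fs = 3.8 kHz.
3.8 kHz > fs/2 = 3.25 kHz, folds to fs − 3.8 kHz = 2.7 kHz.
20.6 kHz mod fs = 1.1 kHz.
1.1 kHz ≤ fs/2 = 3.25 kHz, appears at 1.1 kHz.
4.2 kHz > fs/2 = 3.25 kHz, folds to fs − 4.2 kHz = 2.3 kHz.
4.2 kHz and 21.8 kHz both map to 2.3 kHz.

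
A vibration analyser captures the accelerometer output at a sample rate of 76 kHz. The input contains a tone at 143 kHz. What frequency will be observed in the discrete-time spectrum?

143 kHz mod fs = 67 kHz.
67 kHz > fs/2 = 38 kHz, folds to fs − 67 kHz = 9 kHz.

9 kHz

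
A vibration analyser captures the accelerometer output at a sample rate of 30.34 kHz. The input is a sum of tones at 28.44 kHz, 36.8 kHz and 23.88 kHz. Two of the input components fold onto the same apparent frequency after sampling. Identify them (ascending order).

23.88 kHz, 36.8 kHz

fs/2 = 15.17 kHz.
28.44 kHz > fs/2 = 15.17 kHz, folds to fs − 28.44 kHz = 1.9 kHz.
36.8 kHz mod fs = 6.46 kHz.
6.46 kHz ≤ fs/2 = 15.17 kHz, appears at 6.46 kHz.
23.88 kHz > fs/2 = 15.17 kHz, folds to fs − 23.88 kHz = 6.46 kHz.
23.88 kHz and 36.8 kHz both map to 6.46 kHz.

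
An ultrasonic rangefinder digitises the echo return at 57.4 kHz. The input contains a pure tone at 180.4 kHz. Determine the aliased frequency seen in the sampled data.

180.4 kHz mod fs = 8.2 kHz.
8.2 kHz ≤ fs/2 = 28.7 kHz, appears at 8.2 kHz.

8.2 kHz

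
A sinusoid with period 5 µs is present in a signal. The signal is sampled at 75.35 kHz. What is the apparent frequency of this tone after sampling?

T = 5 µs → f = 1/T = 200 kHz.
200 kHz mod fs = 49.3 kHz.
49.3 kHz > fs/2 = 37.675 kHz, folds to fs − 49.3 kHz = 26.05 kHz.

26.05 kHz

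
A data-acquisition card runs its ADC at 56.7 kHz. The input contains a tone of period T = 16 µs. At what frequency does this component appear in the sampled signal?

5.8 kHz

T = 16 µs → f = 1/T = 62.5 kHz.
62.5 kHz mod fs = 5.8 kHz.
5.8 kHz ≤ fs/2 = 28.35 kHz, appears at 5.8 kHz.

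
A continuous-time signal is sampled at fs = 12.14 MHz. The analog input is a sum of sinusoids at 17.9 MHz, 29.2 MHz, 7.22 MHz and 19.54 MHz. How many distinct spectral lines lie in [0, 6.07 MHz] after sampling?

fs/2 = 6.07 MHz.
17.9 MHz mod fs = 5.76 MHz.
5.76 MHz ≤ fs/2 = 6.07 MHz, appears at 5.76 MHz.
29.2 MHz mod fs = 4.92 MHz.
4.92 MHz ≤ fs/2 = 6.07 MHz, appears at 4.92 MHz.
7.22 MHz > fs/2 = 6.07 MHz, folds to fs − 7.22 MHz = 4.92 MHz.
19.54 MHz mod fs = 7.4 MHz.
7.4 MHz > fs/2 = 6.07 MHz, folds to fs − 7.4 MHz = 4.74 MHz.
Distinct values: {4.74 MHz, 4.92 MHz, 5.76 MHz} → 3.

3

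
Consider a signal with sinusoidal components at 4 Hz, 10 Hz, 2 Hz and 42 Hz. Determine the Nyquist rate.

84 Hz

Highest-frequency component: 42 Hz.
Nyquist rate = 2 × 42 Hz = 84 Hz.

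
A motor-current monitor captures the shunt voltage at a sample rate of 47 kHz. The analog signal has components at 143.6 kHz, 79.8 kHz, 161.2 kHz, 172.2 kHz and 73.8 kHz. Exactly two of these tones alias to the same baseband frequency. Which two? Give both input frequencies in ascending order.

fs/2 = 23.5 kHz.
143.6 kHz mod fs = 2.6 kHz.
2.6 kHz ≤ fs/2 = 23.5 kHz, appears at 2.6 kHz.
79.8 kHz mod fs = 32.8 kHz.
32.8 kHz > fs/2 = 23.5 kHz, folds to fs − 32.8 kHz = 14.2 kHz.
161.2 kHz mod fs = 20.2 kHz.
20.2 kHz ≤ fs/2 = 23.5 kHz, appears at 20.2 kHz.
172.2 kHz mod fs = 31.2 kHz.
31.2 kHz > fs/2 = 23.5 kHz, folds to fs − 31.2 kHz = 15.8 kHz.
73.8 kHz mod fs = 26.8 kHz.
26.8 kHz > fs/2 = 23.5 kHz, folds to fs − 26.8 kHz = 20.2 kHz.
73.8 kHz and 161.2 kHz both map to 20.2 kHz.

73.8 kHz, 161.2 kHz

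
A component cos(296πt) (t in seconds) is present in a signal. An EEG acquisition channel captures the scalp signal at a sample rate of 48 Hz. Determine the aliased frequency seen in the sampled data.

4 Hz

ω = 296π rad/s → f = ω/(2π) = 148 Hz.
148 Hz mod fs = 4 Hz.
4 Hz ≤ fs/2 = 24 Hz, appears at 4 Hz.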